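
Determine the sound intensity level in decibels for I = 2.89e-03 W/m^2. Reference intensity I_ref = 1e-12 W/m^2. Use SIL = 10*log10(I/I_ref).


I / I_ref = 2.89e-03 / 1e-12 = 2.89e+09
SIL = 10 * log10(2.89e+09) = 94.609 dB


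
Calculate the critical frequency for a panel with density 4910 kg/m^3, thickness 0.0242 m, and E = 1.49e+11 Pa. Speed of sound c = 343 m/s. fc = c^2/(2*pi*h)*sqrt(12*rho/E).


12*rho/E = 12*4910/1.49e+11 = 3.95436e-07
sqrt(12*rho/E) = sqrt(3.95436e-07) = 0.000628837
c^2/(2*pi*h) = 343^2/(2*pi*0.0242) = 773736
fc = 773736 * 0.000628837 = 486.55 Hz


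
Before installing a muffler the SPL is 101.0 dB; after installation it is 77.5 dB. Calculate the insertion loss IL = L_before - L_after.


Insertion loss = SPL without muffler - SPL with muffler
IL = 101.0 - 77.5 = 23.5 dB


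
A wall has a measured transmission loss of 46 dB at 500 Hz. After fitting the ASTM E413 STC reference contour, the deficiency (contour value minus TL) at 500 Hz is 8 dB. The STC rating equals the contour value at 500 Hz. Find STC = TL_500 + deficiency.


By ASTM E413, STC = value of the fitted reference contour at 500 Hz.
Contour value at 500 Hz = TL_500 + deficiency = 46 + 8 = 54
STC = 54


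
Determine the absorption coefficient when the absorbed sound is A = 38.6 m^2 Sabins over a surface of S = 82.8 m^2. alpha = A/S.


Absorption coefficient = absorbed power / incident power
alpha = A / S = 38.6 / 82.8 = 0.46618


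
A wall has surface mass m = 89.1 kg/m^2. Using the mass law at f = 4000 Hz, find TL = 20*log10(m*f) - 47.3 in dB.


m * f = 89.1 * 4000 = 356400
20*log10(356400) = 111.039 dB
TL = 111.039 - 47.3 = 63.739 dB


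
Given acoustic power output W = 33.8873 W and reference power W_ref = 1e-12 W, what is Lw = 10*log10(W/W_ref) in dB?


W / W_ref = 33.8873 / 1e-12 = 3.38873e+13
Lw = 10 * log10(3.38873e+13) = 135.3 dB


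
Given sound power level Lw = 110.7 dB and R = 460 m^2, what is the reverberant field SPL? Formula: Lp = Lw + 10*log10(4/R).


4/R = 4/460 = 0.00869565
Lp = 110.7 + 10*log10(0.00869565) = 90.093 dB


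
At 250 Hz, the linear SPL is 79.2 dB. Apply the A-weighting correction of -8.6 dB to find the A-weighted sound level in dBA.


A-weighting table: 250 Hz -> -8.6 dB correction
SPL_A = SPL + correction = 79.2 + (-8.6) = 70.6 dBA


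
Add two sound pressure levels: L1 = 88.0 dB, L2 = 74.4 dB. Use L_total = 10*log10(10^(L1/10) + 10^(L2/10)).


10^(88.0/10) = 6.30957e+08
10^(74.4/10) = 2.75423e+07
Sum = 6.30957e+08 + 2.75423e+07 = 6.58499e+08
L_total = 10*log10(6.58499e+08) = 88.186 dB


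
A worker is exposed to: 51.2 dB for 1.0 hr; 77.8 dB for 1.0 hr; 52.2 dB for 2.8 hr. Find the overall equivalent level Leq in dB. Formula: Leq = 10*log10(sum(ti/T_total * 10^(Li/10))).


T_total = 1.0 + 1.0 + 2.8 = 4.8 hr
(1.0/4.8) * 10^(51.2/10) = 27463.7
(1.0/4.8) * 10^(77.8/10) = 1.25533e+07
(2.8/4.8) * 10^(52.2/10) = 96809.2
Sum = 27463.7 + 1.25533e+07 + 96809.2 = 1.26776e+07
Leq = 10*log10(1.26776e+07) = 71.03 dB


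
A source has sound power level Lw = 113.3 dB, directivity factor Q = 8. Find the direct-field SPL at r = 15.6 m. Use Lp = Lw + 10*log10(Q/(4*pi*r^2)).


4*pi*r^2 = 4*pi*15.6^2 = 3058.15 m^2
Q / (4*pi*r^2) = 8 / 3058.15 = 0.00261596
Lp = 113.3 + 10*log10(0.00261596) = 87.476 dB


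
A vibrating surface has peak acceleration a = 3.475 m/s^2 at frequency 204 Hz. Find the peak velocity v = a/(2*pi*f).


omega = 2*pi*f = 2*pi*204 = 1281.77 rad/s
v = a / omega = 3.475 / 1281.77 = 0.0027111 m/s


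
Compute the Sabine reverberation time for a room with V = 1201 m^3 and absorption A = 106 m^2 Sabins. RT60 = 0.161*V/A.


RT60 = 0.161 * 1201 / 106 = 1.8242 s


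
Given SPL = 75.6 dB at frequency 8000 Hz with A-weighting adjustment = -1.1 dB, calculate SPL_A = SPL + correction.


A-weighting table: 8000 Hz -> -1.1 dB correction
SPL_A = SPL + correction = 75.6 + (-1.1) = 74.5 dBA


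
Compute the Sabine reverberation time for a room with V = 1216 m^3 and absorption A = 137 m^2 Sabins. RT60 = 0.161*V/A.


RT60 = 0.161 * 1216 / 137 = 1.429 s


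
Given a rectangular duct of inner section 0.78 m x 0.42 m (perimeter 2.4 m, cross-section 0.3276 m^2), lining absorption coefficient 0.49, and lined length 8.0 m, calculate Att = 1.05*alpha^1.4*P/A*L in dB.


alpha^1.4 = 0.49^1.4 = 0.368362
Attenuation rate = 1.05 * alpha^1.4 * P / A
= 1.05 * 0.368362 * 2.4 / 0.3276 = 2.83355 dB/m
Total Att = 2.83355 * 8.0 = 22.668 dB


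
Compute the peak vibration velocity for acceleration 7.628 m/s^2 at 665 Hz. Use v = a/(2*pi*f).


omega = 2*pi*f = 2*pi*665 = 4178.32 rad/s
v = a / omega = 7.628 / 4178.32 = 0.0018256 m/s


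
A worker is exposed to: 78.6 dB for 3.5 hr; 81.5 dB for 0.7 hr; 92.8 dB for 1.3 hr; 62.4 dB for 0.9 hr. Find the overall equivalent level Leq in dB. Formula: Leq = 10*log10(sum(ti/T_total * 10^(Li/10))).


T_total = 3.5 + 0.7 + 1.3 + 0.9 = 6.4 hr
(3.5/6.4) * 10^(78.6/10) = 3.96176e+07
(0.7/6.4) * 10^(81.5/10) = 1.54496e+07
(1.3/6.4) * 10^(92.8/10) = 3.87047e+08
(0.9/6.4) * 10^(62.4/10) = 244378
Sum = 3.96176e+07 + 1.54496e+07 + 3.87047e+08 + 244378 = 4.42359e+08
Leq = 10*log10(4.42359e+08) = 86.458 dB


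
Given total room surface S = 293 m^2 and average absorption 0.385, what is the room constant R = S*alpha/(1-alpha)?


R = 293 * 0.385 / (1 - 0.385) = 183.42 m^2


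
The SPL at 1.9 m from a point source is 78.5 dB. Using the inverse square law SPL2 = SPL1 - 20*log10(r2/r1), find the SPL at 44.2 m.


r2/r1 = 44.2/1.9 = 23.2632
Correction = 20*log10(23.2632) = 27.3334 dB
SPL2 = 78.5 - 27.3334 = 51.167 dB


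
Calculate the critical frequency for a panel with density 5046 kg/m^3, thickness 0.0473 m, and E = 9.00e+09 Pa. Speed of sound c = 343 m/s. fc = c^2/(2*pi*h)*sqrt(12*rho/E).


12*rho/E = 12*5046/9.00e+09 = 6.728e-06
sqrt(12*rho/E) = sqrt(6.728e-06) = 0.00259384
c^2/(2*pi*h) = 343^2/(2*pi*0.0473) = 395865
fc = 395865 * 0.00259384 = 1026.8 Hz


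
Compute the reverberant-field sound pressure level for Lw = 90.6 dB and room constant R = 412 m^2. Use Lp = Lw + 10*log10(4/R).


4/R = 4/412 = 0.00970874
Lp = 90.6 + 10*log10(0.00970874) = 70.472 dB


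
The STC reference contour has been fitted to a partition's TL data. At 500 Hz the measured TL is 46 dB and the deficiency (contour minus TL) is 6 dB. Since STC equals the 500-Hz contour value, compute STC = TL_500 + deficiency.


By ASTM E413, STC = value of the fitted reference contour at 500 Hz.
Contour value at 500 Hz = TL_500 + deficiency = 46 + 6 = 52
STC = 52


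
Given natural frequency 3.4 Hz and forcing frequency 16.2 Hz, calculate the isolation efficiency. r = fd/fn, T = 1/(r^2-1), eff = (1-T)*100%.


r = 16.2 / 3.4 = 4.76471
r^2 - 1 = 4.76471^2 - 1 = 21.7025
T = 1/21.7025 = 0.0460776
Efficiency = (1 - 0.0460776)*100 = 95.392 %


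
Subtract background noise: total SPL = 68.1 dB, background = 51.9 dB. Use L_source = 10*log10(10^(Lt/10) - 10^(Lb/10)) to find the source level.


10^(68.1/10) = 6.45654e+06
10^(51.9/10) = 154882
Difference = 6.45654e+06 - 154882 = 6.30166e+06
L_source = 10*log10(6.30166e+06) = 67.995 dB


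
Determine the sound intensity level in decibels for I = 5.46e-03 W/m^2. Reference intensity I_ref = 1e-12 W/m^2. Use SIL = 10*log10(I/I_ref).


I / I_ref = 5.46e-03 / 1e-12 = 5.46e+09
SIL = 10 * log10(5.46e+09) = 97.372 dB


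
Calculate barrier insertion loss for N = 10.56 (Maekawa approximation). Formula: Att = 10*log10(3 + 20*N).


3 + 20*N = 3 + 20*10.56 = 214.2
Att = 10*log10(214.2) = 23.308 dB


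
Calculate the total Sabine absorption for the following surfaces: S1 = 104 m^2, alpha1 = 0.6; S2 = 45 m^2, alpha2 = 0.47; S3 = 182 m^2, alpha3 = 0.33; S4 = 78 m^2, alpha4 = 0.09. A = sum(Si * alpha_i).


104 * 0.6 = 62.4
45 * 0.47 = 21.15
182 * 0.33 = 60.06
78 * 0.09 = 7.02
A_total = 62.4 + 21.15 + 60.06 + 7.02 = 150.63 m^2


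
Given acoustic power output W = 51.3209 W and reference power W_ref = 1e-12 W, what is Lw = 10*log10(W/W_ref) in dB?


W / W_ref = 51.3209 / 1e-12 = 5.13209e+13
Lw = 10 * log10(5.13209e+13) = 137.1 dB


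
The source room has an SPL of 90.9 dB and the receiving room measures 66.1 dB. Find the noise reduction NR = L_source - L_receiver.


NR = L_source - L_receiver (difference between source and receiving room levels)
NR = 90.9 - 66.1 = 24.8 dB


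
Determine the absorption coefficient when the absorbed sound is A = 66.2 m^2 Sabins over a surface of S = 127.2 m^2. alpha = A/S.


Absorption coefficient = absorbed power / incident power
alpha = A / S = 66.2 / 127.2 = 0.52044


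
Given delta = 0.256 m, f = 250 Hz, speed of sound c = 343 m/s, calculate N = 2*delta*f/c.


N = 2*delta*f/c = 2*delta/lambda, where lambda = c/f
lambda = 343 / 250 = 1.372 m
N = 2 * 0.256 / 1.372 = 0.37318


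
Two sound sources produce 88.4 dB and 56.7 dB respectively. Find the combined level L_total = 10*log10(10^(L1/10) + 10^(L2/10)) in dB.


10^(88.4/10) = 6.91831e+08
10^(56.7/10) = 467735
Sum = 6.91831e+08 + 467735 = 6.92299e+08
L_total = 10*log10(6.92299e+08) = 88.403 dB


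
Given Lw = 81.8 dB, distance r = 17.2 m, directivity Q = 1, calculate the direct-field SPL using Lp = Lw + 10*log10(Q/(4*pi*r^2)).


4*pi*r^2 = 4*pi*17.2^2 = 3717.64 m^2
Q / (4*pi*r^2) = 1 / 3717.64 = 0.000268988
Lp = 81.8 + 10*log10(0.000268988) = 46.097 dB


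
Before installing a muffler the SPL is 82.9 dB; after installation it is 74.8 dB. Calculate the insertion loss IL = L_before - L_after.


Insertion loss = SPL without muffler - SPL with muffler
IL = 82.9 - 74.8 = 8.1 dB


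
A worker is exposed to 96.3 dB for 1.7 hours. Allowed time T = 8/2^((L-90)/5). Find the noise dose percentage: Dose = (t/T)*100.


T_allowed = 8 / 2^((96.3 - 90)/5) = 3.34035 hr
Dose = 1.7 / 3.34035 * 100 = 50.893 %


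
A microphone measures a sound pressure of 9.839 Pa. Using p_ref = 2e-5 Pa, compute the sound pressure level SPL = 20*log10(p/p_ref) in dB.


p / p_ref = 9.839 / 2e-5 = 491950
SPL = 20 * log10(491950) = 113.84 dB


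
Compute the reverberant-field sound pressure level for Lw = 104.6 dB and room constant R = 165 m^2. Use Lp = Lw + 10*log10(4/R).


4/R = 4/165 = 0.0242424
Lp = 104.6 + 10*log10(0.0242424) = 88.446 dB


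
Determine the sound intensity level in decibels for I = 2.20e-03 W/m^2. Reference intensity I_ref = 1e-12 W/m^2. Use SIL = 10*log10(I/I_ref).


I / I_ref = 2.20e-03 / 1e-12 = 2.2e+09
SIL = 10 * log10(2.2e+09) = 93.424 dB


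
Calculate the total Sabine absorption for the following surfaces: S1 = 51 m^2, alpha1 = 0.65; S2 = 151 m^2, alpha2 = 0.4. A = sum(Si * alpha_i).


51 * 0.65 = 33.15
151 * 0.4 = 60.4
A_total = 33.15 + 60.4 = 93.55 m^2


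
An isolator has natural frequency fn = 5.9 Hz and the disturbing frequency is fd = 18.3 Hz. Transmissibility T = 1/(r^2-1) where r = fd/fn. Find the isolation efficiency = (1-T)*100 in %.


r = 18.3 / 5.9 = 3.10169
r^2 - 1 = 3.10169^2 - 1 = 8.62048
T = 1/8.62048 = 0.116003
Efficiency = (1 - 0.116003)*100 = 88.4 %


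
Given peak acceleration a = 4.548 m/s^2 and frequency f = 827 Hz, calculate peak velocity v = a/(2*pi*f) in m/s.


omega = 2*pi*f = 2*pi*827 = 5196.19 rad/s
v = a / omega = 4.548 / 5196.19 = 0.00087526 m/s


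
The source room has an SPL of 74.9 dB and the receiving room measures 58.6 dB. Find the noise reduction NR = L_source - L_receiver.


NR = L_source - L_receiver (difference between source and receiving room levels)
NR = 74.9 - 58.6 = 16.3 dB


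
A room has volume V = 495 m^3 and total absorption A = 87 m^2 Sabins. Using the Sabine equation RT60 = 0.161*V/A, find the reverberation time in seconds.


RT60 = 0.161 * 495 / 87 = 0.91603 s


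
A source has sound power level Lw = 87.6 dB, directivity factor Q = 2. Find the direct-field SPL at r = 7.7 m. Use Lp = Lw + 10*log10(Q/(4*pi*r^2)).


4*pi*r^2 = 4*pi*7.7^2 = 745.06 m^2
Q / (4*pi*r^2) = 2 / 745.06 = 0.00268435
Lp = 87.6 + 10*log10(0.00268435) = 61.888 dB


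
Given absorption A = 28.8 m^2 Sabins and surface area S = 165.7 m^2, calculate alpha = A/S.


Absorption coefficient = absorbed power / incident power
alpha = A / S = 28.8 / 165.7 = 0.17381


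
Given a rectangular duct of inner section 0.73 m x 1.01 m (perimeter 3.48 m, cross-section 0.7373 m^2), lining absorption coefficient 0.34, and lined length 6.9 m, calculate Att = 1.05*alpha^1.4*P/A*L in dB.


alpha^1.4 = 0.34^1.4 = 0.220836
Attenuation rate = 1.05 * alpha^1.4 * P / A
= 1.05 * 0.220836 * 3.48 / 0.7373 = 1.09445 dB/m
Total Att = 1.09445 * 6.9 = 7.5517 dB


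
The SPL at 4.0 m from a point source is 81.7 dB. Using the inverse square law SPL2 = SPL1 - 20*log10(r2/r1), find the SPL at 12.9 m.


r2/r1 = 12.9/4.0 = 3.225
Correction = 20*log10(3.225) = 10.1706 dB
SPL2 = 81.7 - 10.1706 = 71.529 dB


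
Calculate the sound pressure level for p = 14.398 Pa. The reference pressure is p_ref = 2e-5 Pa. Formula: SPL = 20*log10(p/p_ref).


p / p_ref = 14.398 / 2e-5 = 719900
SPL = 20 * log10(719900) = 117.15 dB


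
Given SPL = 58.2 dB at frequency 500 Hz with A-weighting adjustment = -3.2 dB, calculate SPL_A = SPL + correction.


A-weighting table: 500 Hz -> -3.2 dB correction
SPL_A = SPL + correction = 58.2 + (-3.2) = 55 dBA


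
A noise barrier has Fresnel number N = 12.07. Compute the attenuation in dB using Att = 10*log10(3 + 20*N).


3 + 20*N = 3 + 20*12.07 = 244.4
Att = 10*log10(244.4) = 23.881 dB


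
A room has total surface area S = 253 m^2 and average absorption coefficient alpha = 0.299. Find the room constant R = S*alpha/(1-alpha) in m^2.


R = 253 * 0.299 / (1 - 0.299) = 107.91 m^2


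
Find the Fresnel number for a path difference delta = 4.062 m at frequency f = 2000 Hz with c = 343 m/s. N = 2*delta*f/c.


N = 2*delta*f/c = 2*delta/lambda, where lambda = c/f
lambda = 343 / 2000 = 0.1715 m
N = 2 * 4.062 / 0.1715 = 47.37


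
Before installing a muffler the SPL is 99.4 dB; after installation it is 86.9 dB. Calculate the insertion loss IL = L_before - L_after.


Insertion loss = SPL without muffler - SPL with muffler
IL = 99.4 - 86.9 = 12.5 dB


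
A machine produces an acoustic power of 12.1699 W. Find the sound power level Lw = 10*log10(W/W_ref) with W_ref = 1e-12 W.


W / W_ref = 12.1699 / 1e-12 = 1.21699e+13
Lw = 10 * log10(1.21699e+13) = 130.85 dB


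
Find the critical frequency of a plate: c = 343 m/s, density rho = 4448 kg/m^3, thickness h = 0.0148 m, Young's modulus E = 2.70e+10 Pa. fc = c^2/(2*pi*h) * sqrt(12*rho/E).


12*rho/E = 12*4448/2.70e+10 = 1.97689e-06
sqrt(12*rho/E) = sqrt(1.97689e-06) = 0.00140602
c^2/(2*pi*h) = 343^2/(2*pi*0.0148) = 1.26516e+06
fc = 1.26516e+06 * 0.00140602 = 1778.8 Hz


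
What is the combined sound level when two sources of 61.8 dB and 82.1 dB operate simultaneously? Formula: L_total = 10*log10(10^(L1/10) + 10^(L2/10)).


10^(61.8/10) = 1.51356e+06
10^(82.1/10) = 1.62181e+08
Sum = 1.51356e+06 + 1.62181e+08 = 1.63695e+08
L_total = 10*log10(1.63695e+08) = 82.14 dB


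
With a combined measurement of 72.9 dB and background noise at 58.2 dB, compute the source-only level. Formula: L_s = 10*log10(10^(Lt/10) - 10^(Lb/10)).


10^(72.9/10) = 1.94984e+07
10^(58.2/10) = 660693
Difference = 1.94984e+07 - 660693 = 1.88377e+07
L_source = 10*log10(1.88377e+07) = 72.75 dB


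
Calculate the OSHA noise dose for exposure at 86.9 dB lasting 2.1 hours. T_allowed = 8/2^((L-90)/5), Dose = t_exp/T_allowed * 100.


T_allowed = 8 / 2^((86.9 - 90)/5) = 12.295 hr
Dose = 2.1 / 12.295 * 100 = 17.08 %


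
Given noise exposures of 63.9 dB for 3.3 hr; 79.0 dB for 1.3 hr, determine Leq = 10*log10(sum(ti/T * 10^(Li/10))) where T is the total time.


T_total = 3.3 + 1.3 = 4.6 hr
(3.3/4.6) * 10^(63.9/10) = 1.76099e+06
(1.3/4.6) * 10^(79.0/10) = 2.24484e+07
Sum = 1.76099e+06 + 2.24484e+07 = 2.42094e+07
Leq = 10*log10(2.42094e+07) = 73.84 dB


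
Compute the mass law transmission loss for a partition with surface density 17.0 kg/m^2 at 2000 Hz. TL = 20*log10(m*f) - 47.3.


m * f = 17.0 * 2000 = 34000
20*log10(34000) = 90.6296 dB
TL = 90.6296 - 47.3 = 43.33 dB


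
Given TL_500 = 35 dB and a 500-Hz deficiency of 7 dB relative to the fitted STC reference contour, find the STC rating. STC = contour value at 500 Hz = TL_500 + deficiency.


By ASTM E413, STC = value of the fitted reference contour at 500 Hz.
Contour value at 500 Hz = TL_500 + deficiency = 35 + 7 = 42
STC = 42


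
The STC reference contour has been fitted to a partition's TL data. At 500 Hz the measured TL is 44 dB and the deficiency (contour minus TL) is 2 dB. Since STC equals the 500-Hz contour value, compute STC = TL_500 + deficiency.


By ASTM E413, STC = value of the fitted reference contour at 500 Hz.
Contour value at 500 Hz = TL_500 + deficiency = 44 + 2 = 46
STC = 46


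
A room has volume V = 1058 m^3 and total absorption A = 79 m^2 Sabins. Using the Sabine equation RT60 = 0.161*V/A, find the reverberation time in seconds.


RT60 = 0.161 * 1058 / 79 = 2.1562 s


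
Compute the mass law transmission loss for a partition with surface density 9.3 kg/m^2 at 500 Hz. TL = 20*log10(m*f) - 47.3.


m * f = 9.3 * 500 = 4650
20*log10(4650) = 73.3491 dB
TL = 73.3491 - 47.3 = 26.049 dB


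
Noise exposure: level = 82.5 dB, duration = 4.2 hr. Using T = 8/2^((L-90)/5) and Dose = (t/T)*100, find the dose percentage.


T_allowed = 8 / 2^((82.5 - 90)/5) = 22.6274 hr
Dose = 4.2 / 22.6274 * 100 = 18.562 %


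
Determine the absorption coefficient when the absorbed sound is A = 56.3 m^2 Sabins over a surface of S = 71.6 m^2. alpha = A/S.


Absorption coefficient = absorbed power / incident power
alpha = A / S = 56.3 / 71.6 = 0.78631


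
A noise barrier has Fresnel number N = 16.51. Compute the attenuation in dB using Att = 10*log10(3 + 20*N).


3 + 20*N = 3 + 20*16.51 = 333.2
Att = 10*log10(333.2) = 25.227 dB


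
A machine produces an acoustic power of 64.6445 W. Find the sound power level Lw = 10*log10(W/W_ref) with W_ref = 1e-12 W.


W / W_ref = 64.6445 / 1e-12 = 6.46445e+13
Lw = 10 * log10(6.46445e+13) = 138.11 dB


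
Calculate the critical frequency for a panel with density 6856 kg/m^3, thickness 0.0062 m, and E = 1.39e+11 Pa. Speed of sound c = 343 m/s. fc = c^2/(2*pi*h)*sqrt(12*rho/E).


12*rho/E = 12*6856/1.39e+11 = 5.91885e-07
sqrt(12*rho/E) = sqrt(5.91885e-07) = 0.000769341
c^2/(2*pi*h) = 343^2/(2*pi*0.0062) = 3.02007e+06
fc = 3.02007e+06 * 0.000769341 = 2323.5 Hz


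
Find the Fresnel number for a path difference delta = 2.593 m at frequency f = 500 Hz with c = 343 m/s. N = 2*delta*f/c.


N = 2*delta*f/c = 2*delta/lambda, where lambda = c/f
lambda = 343 / 500 = 0.686 m
N = 2 * 2.593 / 0.686 = 7.5598


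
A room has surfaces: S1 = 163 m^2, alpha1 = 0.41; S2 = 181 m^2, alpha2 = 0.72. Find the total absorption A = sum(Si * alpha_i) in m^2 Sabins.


163 * 0.41 = 66.83
181 * 0.72 = 130.32
A_total = 66.83 + 130.32 = 197.15 m^2


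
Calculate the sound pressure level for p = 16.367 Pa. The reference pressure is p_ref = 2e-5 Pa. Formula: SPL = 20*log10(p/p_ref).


p / p_ref = 16.367 / 2e-5 = 818350
SPL = 20 * log10(818350) = 118.26 dB


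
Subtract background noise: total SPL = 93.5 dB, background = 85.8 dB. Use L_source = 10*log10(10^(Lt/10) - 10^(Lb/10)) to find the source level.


10^(93.5/10) = 2.23872e+09
10^(85.8/10) = 3.80189e+08
Difference = 2.23872e+09 - 3.80189e+08 = 1.85853e+09
L_source = 10*log10(1.85853e+09) = 92.692 dB


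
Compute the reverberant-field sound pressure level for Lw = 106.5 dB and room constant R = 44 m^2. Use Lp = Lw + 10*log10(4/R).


4/R = 4/44 = 0.0909091
Lp = 106.5 + 10*log10(0.0909091) = 96.086 dB


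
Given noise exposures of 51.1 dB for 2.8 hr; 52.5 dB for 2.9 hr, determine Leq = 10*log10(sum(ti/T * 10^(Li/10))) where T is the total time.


T_total = 2.8 + 2.9 = 5.7 hr
(2.8/5.7) * 10^(51.1/10) = 63282.4
(2.9/5.7) * 10^(52.5/10) = 90473.9
Sum = 63282.4 + 90473.9 = 153756
Leq = 10*log10(153756) = 51.868 dB


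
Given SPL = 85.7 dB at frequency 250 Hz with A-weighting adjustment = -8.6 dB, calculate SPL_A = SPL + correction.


A-weighting table: 250 Hz -> -8.6 dB correction
SPL_A = SPL + correction = 85.7 + (-8.6) = 77.1 dBA


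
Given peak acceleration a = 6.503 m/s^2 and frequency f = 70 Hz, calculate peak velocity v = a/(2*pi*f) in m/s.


omega = 2*pi*f = 2*pi*70 = 439.823 rad/s
v = a / omega = 6.503 / 439.823 = 0.014785 m/s


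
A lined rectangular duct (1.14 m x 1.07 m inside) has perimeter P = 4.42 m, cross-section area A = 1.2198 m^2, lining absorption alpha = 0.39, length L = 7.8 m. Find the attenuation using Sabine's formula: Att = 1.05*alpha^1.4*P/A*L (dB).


alpha^1.4 = 0.39^1.4 = 0.267603
Attenuation rate = 1.05 * alpha^1.4 * P / A
= 1.05 * 0.267603 * 4.42 / 1.2198 = 1.01816 dB/m
Total Att = 1.01816 * 7.8 = 7.9416 dB


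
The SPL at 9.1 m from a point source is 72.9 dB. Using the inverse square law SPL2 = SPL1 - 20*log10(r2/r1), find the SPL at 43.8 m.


r2/r1 = 43.8/9.1 = 4.81319
Correction = 20*log10(4.81319) = 13.6487 dB
SPL2 = 72.9 - 13.6487 = 59.251 dB


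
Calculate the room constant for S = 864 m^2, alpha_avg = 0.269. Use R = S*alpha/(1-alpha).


R = 864 * 0.269 / (1 - 0.269) = 317.94 m^2


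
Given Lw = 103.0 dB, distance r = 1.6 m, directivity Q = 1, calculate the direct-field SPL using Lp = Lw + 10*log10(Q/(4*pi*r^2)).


4*pi*r^2 = 4*pi*1.6^2 = 32.1699 m^2
Q / (4*pi*r^2) = 1 / 32.1699 = 0.031085
Lp = 103.0 + 10*log10(0.031085) = 87.926 dB


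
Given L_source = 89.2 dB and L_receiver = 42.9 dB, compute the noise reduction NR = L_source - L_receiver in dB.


NR = L_source - L_receiver (difference between source and receiving room levels)
NR = 89.2 - 42.9 = 46.3 dB


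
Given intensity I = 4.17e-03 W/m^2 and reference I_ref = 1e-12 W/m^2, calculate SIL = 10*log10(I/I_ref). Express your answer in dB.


I / I_ref = 4.17e-03 / 1e-12 = 4.17e+09
SIL = 10 * log10(4.17e+09) = 96.201 dB


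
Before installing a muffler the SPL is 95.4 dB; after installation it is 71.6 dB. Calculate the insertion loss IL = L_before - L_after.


Insertion loss = SPL without muffler - SPL with muffler
IL = 95.4 - 71.6 = 23.8 dB


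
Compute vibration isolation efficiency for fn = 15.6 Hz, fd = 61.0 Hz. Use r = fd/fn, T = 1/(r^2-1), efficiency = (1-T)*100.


r = 61.0 / 15.6 = 3.91026
r^2 - 1 = 3.91026^2 - 1 = 14.2901
T = 1/14.2901 = 0.0699785
Efficiency = (1 - 0.0699785)*100 = 93.002 %


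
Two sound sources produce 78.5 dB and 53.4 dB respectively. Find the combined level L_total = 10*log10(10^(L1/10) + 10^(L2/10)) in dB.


10^(78.5/10) = 7.07946e+07
10^(53.4/10) = 218776
Sum = 7.07946e+07 + 218776 = 7.10134e+07
L_total = 10*log10(7.10134e+07) = 78.513 dB


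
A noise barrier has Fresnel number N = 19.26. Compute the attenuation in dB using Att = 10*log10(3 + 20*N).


3 + 20*N = 3 + 20*19.26 = 388.2
Att = 10*log10(388.2) = 25.891 dB


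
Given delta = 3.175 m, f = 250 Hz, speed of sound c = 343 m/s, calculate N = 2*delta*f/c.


N = 2*delta*f/c = 2*delta/lambda, where lambda = c/f
lambda = 343 / 250 = 1.372 m
N = 2 * 3.175 / 1.372 = 4.6283


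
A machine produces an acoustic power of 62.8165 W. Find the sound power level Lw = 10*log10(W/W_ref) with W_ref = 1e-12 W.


W / W_ref = 62.8165 / 1e-12 = 6.28165e+13
Lw = 10 * log10(6.28165e+13) = 137.98 dB


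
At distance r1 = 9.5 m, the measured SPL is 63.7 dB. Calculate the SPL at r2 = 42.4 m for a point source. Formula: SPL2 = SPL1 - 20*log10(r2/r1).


r2/r1 = 42.4/9.5 = 4.46316
Correction = 20*log10(4.46316) = 12.9928 dB
SPL2 = 63.7 - 12.9928 = 50.707 dB


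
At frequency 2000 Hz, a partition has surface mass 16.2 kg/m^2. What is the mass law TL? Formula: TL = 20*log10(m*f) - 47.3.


m * f = 16.2 * 2000 = 32400
20*log10(32400) = 90.2109 dB
TL = 90.2109 - 47.3 = 42.911 dB


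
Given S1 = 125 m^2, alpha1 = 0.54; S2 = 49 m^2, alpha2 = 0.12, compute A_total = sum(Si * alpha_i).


125 * 0.54 = 67.5
49 * 0.12 = 5.88
A_total = 67.5 + 5.88 = 73.38 m^2


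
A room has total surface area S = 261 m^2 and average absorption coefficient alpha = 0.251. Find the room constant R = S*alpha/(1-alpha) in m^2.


R = 261 * 0.251 / (1 - 0.251) = 87.465 m^2


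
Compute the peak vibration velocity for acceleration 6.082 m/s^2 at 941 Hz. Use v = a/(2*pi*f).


omega = 2*pi*f = 2*pi*941 = 5912.48 rad/s
v = a / omega = 6.082 / 5912.48 = 0.0010287 m/s


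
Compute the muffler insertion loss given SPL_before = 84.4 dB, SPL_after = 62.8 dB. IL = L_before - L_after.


Insertion loss = SPL without muffler - SPL with muffler
IL = 84.4 - 62.8 = 21.6 dB


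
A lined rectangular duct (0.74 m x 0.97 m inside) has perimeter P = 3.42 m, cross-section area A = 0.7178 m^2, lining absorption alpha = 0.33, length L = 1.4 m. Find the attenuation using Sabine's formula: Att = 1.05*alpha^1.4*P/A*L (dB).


alpha^1.4 = 0.33^1.4 = 0.211797
Attenuation rate = 1.05 * alpha^1.4 * P / A
= 1.05 * 0.211797 * 3.42 / 0.7178 = 1.05958 dB/m
Total Att = 1.05958 * 1.4 = 1.4834 dB


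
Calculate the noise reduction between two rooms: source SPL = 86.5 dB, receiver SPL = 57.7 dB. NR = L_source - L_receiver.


NR = L_source - L_receiver (difference between source and receiving room levels)
NR = 86.5 - 57.7 = 28.8 dB


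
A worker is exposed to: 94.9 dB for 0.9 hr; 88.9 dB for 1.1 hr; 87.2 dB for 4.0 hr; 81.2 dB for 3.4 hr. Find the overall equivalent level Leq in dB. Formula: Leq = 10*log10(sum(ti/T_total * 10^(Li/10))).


T_total = 0.9 + 1.1 + 4.0 + 3.4 = 9.4 hr
(0.9/9.4) * 10^(94.9/10) = 2.95879e+08
(1.1/9.4) * 10^(88.9/10) = 9.08374e+07
(4.0/9.4) * 10^(87.2/10) = 2.23322e+08
(3.4/9.4) * 10^(81.2/10) = 4.76816e+07
Sum = 2.95879e+08 + 9.08374e+07 + 2.23322e+08 + 4.76816e+07 = 6.5772e+08
Leq = 10*log10(6.5772e+08) = 88.18 dB


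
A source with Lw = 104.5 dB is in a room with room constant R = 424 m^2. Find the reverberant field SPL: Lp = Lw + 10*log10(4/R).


4/R = 4/424 = 0.00943396
Lp = 104.5 + 10*log10(0.00943396) = 84.247 dB


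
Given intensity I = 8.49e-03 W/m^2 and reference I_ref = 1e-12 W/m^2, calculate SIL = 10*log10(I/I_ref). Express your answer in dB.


I / I_ref = 8.49e-03 / 1e-12 = 8.49e+09
SIL = 10 * log10(8.49e+09) = 99.289 dB


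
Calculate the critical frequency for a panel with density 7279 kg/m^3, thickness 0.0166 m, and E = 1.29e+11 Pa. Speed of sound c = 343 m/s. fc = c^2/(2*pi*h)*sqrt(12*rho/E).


12*rho/E = 12*7279/1.29e+11 = 6.77116e-07
sqrt(12*rho/E) = sqrt(6.77116e-07) = 0.000822871
c^2/(2*pi*h) = 343^2/(2*pi*0.0166) = 1.12798e+06
fc = 1.12798e+06 * 0.000822871 = 928.18 Hz


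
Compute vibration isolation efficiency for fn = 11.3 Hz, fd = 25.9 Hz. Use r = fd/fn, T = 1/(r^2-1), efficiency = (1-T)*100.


r = 25.9 / 11.3 = 2.29204
r^2 - 1 = 2.29204^2 - 1 = 4.25345
T = 1/4.25345 = 0.235103
Efficiency = (1 - 0.235103)*100 = 76.49 %


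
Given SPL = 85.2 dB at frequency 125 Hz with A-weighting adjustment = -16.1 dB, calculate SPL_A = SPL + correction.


A-weighting table: 125 Hz -> -16.1 dB correction
SPL_A = SPL + correction = 85.2 + (-16.1) = 69.1 dBA


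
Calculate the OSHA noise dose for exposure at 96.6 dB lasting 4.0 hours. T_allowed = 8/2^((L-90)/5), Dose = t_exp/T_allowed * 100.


T_allowed = 8 / 2^((96.6 - 90)/5) = 3.20428 hr
Dose = 4.0 / 3.20428 * 100 = 124.83 %


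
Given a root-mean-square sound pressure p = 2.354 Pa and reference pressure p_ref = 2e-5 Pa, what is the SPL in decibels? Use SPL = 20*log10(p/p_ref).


p / p_ref = 2.354 / 2e-5 = 117700
SPL = 20 * log10(117700) = 101.42 dB


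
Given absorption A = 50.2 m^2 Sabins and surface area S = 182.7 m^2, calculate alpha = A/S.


Absorption coefficient = absorbed power / incident power
alpha = A / S = 50.2 / 182.7 = 0.27477


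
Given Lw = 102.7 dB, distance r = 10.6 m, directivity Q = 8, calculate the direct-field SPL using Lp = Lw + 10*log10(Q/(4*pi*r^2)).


4*pi*r^2 = 4*pi*10.6^2 = 1411.96 m^2
Q / (4*pi*r^2) = 8 / 1411.96 = 0.00566588
Lp = 102.7 + 10*log10(0.00566588) = 80.233 dB


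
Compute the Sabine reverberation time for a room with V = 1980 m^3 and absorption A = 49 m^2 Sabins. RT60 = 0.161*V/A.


RT60 = 0.161 * 1980 / 49 = 6.5057 s


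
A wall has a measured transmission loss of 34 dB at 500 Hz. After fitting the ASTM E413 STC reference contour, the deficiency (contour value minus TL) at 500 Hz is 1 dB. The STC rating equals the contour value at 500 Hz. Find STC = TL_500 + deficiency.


By ASTM E413, STC = value of the fitted reference contour at 500 Hz.
Contour value at 500 Hz = TL_500 + deficiency = 34 + 1 = 35
STC = 35


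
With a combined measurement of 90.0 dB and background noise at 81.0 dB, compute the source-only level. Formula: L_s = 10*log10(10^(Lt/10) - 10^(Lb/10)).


10^(90.0/10) = 1e+09
10^(81.0/10) = 1.25893e+08
Difference = 1e+09 - 1.25893e+08 = 8.74107e+08
L_source = 10*log10(8.74107e+08) = 89.416 dB


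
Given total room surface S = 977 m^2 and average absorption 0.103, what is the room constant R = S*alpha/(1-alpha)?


R = 977 * 0.103 / (1 - 0.103) = 112.19 m^2


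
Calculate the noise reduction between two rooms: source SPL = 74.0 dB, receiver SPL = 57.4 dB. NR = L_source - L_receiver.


NR = L_source - L_receiver (difference between source and receiving room levels)
NR = 74.0 - 57.4 = 16.6 dB


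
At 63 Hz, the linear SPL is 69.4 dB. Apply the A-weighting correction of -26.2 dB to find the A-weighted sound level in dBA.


A-weighting table: 63 Hz -> -26.2 dB correction
SPL_A = SPL + correction = 69.4 + (-26.2) = 43.2 dBA


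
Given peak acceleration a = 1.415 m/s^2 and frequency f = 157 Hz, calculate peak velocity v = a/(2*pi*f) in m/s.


omega = 2*pi*f = 2*pi*157 = 986.46 rad/s
v = a / omega = 1.415 / 986.46 = 0.0014344 m/s


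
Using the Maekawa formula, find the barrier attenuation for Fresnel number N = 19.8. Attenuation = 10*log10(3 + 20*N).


3 + 20*N = 3 + 20*19.8 = 399
Att = 10*log10(399) = 26.01 dB


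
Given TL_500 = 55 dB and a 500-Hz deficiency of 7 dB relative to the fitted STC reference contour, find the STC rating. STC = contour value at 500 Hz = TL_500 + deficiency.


By ASTM E413, STC = value of the fitted reference contour at 500 Hz.
Contour value at 500 Hz = TL_500 + deficiency = 55 + 7 = 62
STC = 62


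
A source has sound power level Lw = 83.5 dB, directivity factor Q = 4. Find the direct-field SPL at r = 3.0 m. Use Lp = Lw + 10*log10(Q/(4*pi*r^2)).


4*pi*r^2 = 4*pi*3.0^2 = 113.097 m^2
Q / (4*pi*r^2) = 4 / 113.097 = 0.0353679
Lp = 83.5 + 10*log10(0.0353679) = 68.986 dB


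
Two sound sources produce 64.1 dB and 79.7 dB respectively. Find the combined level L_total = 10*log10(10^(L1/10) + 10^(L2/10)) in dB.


10^(64.1/10) = 2.5704e+06
10^(79.7/10) = 9.33254e+07
Sum = 2.5704e+06 + 9.33254e+07 = 9.58958e+07
L_total = 10*log10(9.58958e+07) = 79.818 dB


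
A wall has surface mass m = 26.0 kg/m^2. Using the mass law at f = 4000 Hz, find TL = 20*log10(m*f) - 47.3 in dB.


m * f = 26.0 * 4000 = 104000
20*log10(104000) = 100.341 dB
TL = 100.341 - 47.3 = 53.041 dB


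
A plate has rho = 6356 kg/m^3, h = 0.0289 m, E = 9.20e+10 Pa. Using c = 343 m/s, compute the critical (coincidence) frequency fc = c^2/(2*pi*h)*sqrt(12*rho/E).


12*rho/E = 12*6356/9.20e+10 = 8.29043e-07
sqrt(12*rho/E) = sqrt(8.29043e-07) = 0.000910518
c^2/(2*pi*h) = 343^2/(2*pi*0.0289) = 647904
fc = 647904 * 0.000910518 = 589.93 Hz


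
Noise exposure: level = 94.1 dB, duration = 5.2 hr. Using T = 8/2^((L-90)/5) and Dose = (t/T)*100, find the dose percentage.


T_allowed = 8 / 2^((94.1 - 90)/5) = 4.53154 hr
Dose = 5.2 / 4.53154 * 100 = 114.75 %


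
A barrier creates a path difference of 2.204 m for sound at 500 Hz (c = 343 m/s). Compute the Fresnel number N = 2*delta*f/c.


N = 2*delta*f/c = 2*delta/lambda, where lambda = c/f
lambda = 343 / 500 = 0.686 m
N = 2 * 2.204 / 0.686 = 6.4257


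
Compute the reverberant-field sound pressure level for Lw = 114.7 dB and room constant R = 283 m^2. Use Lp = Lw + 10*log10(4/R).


4/R = 4/283 = 0.0141343
Lp = 114.7 + 10*log10(0.0141343) = 96.203 dB


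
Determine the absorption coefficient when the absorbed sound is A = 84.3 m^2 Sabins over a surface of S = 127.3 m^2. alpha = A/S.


Absorption coefficient = absorbed power / incident power
alpha = A / S = 84.3 / 127.3 = 0.66222


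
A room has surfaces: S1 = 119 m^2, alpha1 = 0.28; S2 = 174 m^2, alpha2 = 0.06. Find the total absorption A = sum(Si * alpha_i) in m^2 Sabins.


119 * 0.28 = 33.32
174 * 0.06 = 10.44
A_total = 33.32 + 10.44 = 43.76 m^2


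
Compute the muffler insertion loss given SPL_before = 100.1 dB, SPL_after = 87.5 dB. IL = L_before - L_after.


Insertion loss = SPL without muffler - SPL with muffler
IL = 100.1 - 87.5 = 12.6 dB


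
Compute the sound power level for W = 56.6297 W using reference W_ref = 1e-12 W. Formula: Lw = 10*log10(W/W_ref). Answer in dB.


W / W_ref = 56.6297 / 1e-12 = 5.66297e+13
Lw = 10 * log10(5.66297e+13) = 137.53 dB


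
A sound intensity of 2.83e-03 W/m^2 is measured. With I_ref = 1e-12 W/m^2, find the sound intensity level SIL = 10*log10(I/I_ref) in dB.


I / I_ref = 2.83e-03 / 1e-12 = 2.83e+09
SIL = 10 * log10(2.83e+09) = 94.518 dB


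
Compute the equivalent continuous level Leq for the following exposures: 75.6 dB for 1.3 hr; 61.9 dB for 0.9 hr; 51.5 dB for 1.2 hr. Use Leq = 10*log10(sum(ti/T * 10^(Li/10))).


T_total = 1.3 + 0.9 + 1.2 = 3.4 hr
(1.3/3.4) * 10^(75.6/10) = 1.38824e+07
(0.9/3.4) * 10^(61.9/10) = 409981
(1.2/3.4) * 10^(51.5/10) = 49854.3
Sum = 1.38824e+07 + 409981 + 49854.3 = 1.43422e+07
Leq = 10*log10(1.43422e+07) = 71.566 dB


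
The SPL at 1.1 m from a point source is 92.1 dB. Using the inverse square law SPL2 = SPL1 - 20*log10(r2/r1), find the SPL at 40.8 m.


r2/r1 = 40.8/1.1 = 37.0909
Correction = 20*log10(37.0909) = 31.3853 dB
SPL2 = 92.1 - 31.3853 = 60.715 dB


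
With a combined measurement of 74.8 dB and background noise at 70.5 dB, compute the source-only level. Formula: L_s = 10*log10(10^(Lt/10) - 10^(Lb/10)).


10^(74.8/10) = 3.01995e+07
10^(70.5/10) = 1.12202e+07
Difference = 3.01995e+07 - 1.12202e+07 = 1.89793e+07
L_source = 10*log10(1.89793e+07) = 72.783 dB


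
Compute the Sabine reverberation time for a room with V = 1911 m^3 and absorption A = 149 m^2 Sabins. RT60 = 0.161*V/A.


RT60 = 0.161 * 1911 / 149 = 2.0649 s


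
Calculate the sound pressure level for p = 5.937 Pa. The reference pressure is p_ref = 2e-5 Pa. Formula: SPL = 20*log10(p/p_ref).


p / p_ref = 5.937 / 2e-5 = 296850
SPL = 20 * log10(296850) = 109.45 dB


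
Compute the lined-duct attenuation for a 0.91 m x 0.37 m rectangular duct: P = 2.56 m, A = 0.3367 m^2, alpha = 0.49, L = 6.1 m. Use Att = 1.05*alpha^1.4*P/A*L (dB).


alpha^1.4 = 0.49^1.4 = 0.368362
Attenuation rate = 1.05 * alpha^1.4 * P / A
= 1.05 * 0.368362 * 2.56 / 0.3367 = 2.94077 dB/m
Total Att = 2.94077 * 6.1 = 17.939 dB


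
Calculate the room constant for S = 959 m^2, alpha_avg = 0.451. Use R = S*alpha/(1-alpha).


R = 959 * 0.451 / (1 - 0.451) = 787.81 m^2


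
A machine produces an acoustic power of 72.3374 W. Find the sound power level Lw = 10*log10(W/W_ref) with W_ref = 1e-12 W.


W / W_ref = 72.3374 / 1e-12 = 7.23374e+13
Lw = 10 * log10(7.23374e+13) = 138.59 dB


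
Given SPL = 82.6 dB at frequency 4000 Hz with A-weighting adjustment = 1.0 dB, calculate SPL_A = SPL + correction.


A-weighting table: 4000 Hz -> 1.0 dB correction
SPL_A = SPL + correction = 82.6 + (1.0) = 83.6 dBA


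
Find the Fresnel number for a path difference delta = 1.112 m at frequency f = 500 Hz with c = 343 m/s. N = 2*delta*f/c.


N = 2*delta*f/c = 2*delta/lambda, where lambda = c/f
lambda = 343 / 500 = 0.686 m
N = 2 * 1.112 / 0.686 = 3.242


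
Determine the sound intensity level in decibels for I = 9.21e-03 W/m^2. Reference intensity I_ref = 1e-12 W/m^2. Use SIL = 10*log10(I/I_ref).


I / I_ref = 9.21e-03 / 1e-12 = 9.21e+09
SIL = 10 * log10(9.21e+09) = 99.643 dB


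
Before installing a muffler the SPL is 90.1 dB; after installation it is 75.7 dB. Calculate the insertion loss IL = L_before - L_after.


Insertion loss = SPL without muffler - SPL with muffler
IL = 90.1 - 75.7 = 14.4 dB


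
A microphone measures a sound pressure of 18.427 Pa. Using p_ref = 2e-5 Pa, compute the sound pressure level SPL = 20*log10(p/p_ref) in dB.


p / p_ref = 18.427 / 2e-5 = 921350
SPL = 20 * log10(921350) = 119.29 dB


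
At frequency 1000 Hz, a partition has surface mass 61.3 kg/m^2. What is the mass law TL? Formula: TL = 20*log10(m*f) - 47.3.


m * f = 61.3 * 1000 = 61300
20*log10(61300) = 95.7492 dB
TL = 95.7492 - 47.3 = 48.449 dB


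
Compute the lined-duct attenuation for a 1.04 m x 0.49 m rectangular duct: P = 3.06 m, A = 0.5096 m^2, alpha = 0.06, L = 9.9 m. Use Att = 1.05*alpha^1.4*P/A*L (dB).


alpha^1.4 = 0.06^1.4 = 0.0194721
Attenuation rate = 1.05 * alpha^1.4 * P / A
= 1.05 * 0.0194721 * 3.06 / 0.5096 = 0.122771 dB/m
Total Att = 0.122771 * 9.9 = 1.2154 dB


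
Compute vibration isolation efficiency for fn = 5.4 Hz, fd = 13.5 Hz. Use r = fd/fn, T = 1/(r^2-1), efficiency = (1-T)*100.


r = 13.5 / 5.4 = 2.5
r^2 - 1 = 2.5^2 - 1 = 5.25
T = 1/5.25 = 0.190476
Efficiency = (1 - 0.190476)*100 = 80.952 %


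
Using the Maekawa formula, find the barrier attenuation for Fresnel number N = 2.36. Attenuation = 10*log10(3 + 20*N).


3 + 20*N = 3 + 20*2.36 = 50.2
Att = 10*log10(50.2) = 17.007 dB


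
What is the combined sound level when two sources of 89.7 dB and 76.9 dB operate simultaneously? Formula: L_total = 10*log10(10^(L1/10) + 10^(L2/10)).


10^(89.7/10) = 9.33254e+08
10^(76.9/10) = 4.89779e+07
Sum = 9.33254e+08 + 4.89779e+07 = 9.82232e+08
L_total = 10*log10(9.82232e+08) = 89.922 dB


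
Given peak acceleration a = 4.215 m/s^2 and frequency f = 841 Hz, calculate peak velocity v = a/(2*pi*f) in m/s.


omega = 2*pi*f = 2*pi*841 = 5284.16 rad/s
v = a / omega = 4.215 / 5284.16 = 0.00079767 m/s


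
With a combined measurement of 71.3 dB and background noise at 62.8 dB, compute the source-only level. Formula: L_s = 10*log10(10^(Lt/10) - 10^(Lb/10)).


10^(71.3/10) = 1.34896e+07
10^(62.8/10) = 1.90546e+06
Difference = 1.34896e+07 - 1.90546e+06 = 1.15841e+07
L_source = 10*log10(1.15841e+07) = 70.639 dB


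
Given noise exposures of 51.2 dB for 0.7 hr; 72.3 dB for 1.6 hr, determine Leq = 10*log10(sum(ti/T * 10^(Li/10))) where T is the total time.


T_total = 0.7 + 1.6 = 2.3 hr
(0.7/2.3) * 10^(51.2/10) = 40120.9
(1.6/2.3) * 10^(72.3/10) = 1.18139e+07
Sum = 40120.9 + 1.18139e+07 = 1.1854e+07
Leq = 10*log10(1.1854e+07) = 70.739 dB


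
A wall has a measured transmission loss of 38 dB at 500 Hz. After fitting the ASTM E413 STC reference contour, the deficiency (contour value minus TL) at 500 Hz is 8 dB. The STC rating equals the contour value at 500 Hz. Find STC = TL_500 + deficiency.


By ASTM E413, STC = value of the fitted reference contour at 500 Hz.
Contour value at 500 Hz = TL_500 + deficiency = 38 + 8 = 46
STC = 46


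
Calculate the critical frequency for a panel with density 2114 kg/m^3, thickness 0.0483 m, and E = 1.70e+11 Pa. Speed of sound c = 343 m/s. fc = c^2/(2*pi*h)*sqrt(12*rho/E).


12*rho/E = 12*2114/1.70e+11 = 1.49224e-07
sqrt(12*rho/E) = sqrt(1.49224e-07) = 0.000386295
c^2/(2*pi*h) = 343^2/(2*pi*0.0483) = 387669
fc = 387669 * 0.000386295 = 149.75 Hz


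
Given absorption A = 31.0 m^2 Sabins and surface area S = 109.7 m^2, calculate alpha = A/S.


Absorption coefficient = absorbed power / incident power
alpha = A / S = 31.0 / 109.7 = 0.28259


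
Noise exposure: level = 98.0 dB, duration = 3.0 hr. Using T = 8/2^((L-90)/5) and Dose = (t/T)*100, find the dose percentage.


T_allowed = 8 / 2^((98.0 - 90)/5) = 2.63902 hr
Dose = 3.0 / 2.63902 * 100 = 113.68 %
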